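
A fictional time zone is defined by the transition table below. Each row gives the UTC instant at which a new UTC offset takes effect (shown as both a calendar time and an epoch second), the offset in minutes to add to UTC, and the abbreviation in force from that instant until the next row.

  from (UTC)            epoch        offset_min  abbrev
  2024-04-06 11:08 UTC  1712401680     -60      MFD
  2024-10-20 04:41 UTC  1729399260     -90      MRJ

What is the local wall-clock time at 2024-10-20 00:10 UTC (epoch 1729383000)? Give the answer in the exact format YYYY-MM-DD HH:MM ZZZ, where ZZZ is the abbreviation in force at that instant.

Query: 2024-10-20 00:10 UTC
Rule 1/2 (MFD, -01:00): 2024-04-06 11:08 UTC ≤ query < 2024-10-20 04:41 UTC
0·60 + 10 - 60 = -50 min
-50 = -1·1440 + 1390; 1390 = 23·60 + 10 → 23:10, 2024-10-20 - 1 day = 2024-10-19
→ 2024-10-19 23:10 MFD

2024-10-19 23:10 MFD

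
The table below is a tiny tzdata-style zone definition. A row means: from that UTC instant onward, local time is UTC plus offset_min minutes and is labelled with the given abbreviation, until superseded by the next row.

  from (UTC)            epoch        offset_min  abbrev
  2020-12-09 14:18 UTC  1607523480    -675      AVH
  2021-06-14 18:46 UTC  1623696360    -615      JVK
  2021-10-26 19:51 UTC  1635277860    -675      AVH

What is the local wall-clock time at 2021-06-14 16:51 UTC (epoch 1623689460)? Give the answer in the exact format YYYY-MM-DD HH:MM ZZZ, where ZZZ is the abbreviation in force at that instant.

Query: 2021-06-14 16:51 UTC
Rule 1/3 (AVH, -11:15): 2020-12-09 14:18 UTC ≤ query < 2021-06-14 18:46 UTC
16·60 + 51 - 675 = 336 min
336 = 0·1440 + 336; 336 = 5·60 + 36 → 05:36, same day
→ 2021-06-14 05:36 AVH

2021-06-14 05:36 AVH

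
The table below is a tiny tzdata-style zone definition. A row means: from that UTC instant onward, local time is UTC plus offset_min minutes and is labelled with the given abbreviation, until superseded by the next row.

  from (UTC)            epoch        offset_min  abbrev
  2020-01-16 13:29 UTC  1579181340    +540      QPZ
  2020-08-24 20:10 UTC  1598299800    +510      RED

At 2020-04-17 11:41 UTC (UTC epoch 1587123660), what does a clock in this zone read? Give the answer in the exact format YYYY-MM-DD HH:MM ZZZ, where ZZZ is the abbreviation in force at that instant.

Query: 2020-04-17 11:41 UTC
Rule 1/2 (QPZ, +09:00): 2020-01-16 13:29 UTC ≤ query < 2020-08-24 20:10 UTC
11·60 + 41 + 540 = 1241 min
1241 = 0·1440 + 1241; 1241 = 20·60 + 41 → 20:41, same day
→ 2020-04-17 20:41 QPZ

2020-04-17 20:41 QPZ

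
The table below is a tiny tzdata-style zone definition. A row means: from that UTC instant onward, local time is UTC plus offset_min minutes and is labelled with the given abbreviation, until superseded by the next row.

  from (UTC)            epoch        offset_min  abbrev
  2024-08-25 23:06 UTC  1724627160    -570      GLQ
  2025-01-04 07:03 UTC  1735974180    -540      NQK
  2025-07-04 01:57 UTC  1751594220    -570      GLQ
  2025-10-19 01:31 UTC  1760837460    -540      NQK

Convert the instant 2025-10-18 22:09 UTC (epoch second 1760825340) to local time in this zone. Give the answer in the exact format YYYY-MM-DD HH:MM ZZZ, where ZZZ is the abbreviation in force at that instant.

Query: 2025-10-18 22:09 UTC
Rule 3/4 (GLQ, -09:30): 2025-07-04 01:57 UTC ≤ query < 2025-10-19 01:31 UTC
22·60 + 9 - 570 = 759 min
759 = 0·1440 + 759; 759 = 12·60 + 39 → 12:39, same day
→ 2025-10-18 12:39 GLQ

2025-10-18 12:39 GLQ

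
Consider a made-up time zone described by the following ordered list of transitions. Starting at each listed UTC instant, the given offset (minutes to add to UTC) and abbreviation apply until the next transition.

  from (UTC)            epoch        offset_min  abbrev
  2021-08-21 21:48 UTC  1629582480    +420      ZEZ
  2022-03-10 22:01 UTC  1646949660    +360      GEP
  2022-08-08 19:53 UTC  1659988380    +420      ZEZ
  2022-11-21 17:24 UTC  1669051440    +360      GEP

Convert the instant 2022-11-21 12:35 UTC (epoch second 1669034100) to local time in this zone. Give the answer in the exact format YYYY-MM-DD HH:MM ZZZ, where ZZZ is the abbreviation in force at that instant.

2022-11-21 19:35 ZEZ

Query: 2022-11-21 12:35 UTC
Rule 3/4 (ZEZ, +07:00): 2022-08-08 19:53 UTC ≤ query < 2022-11-21 17:24 UTC
12·60 + 35 + 420 = 1175 min
1175 = 0·1440 + 1175; 1175 = 19·60 + 35 → 19:35, same day
→ 2022-11-21 19:35 ZEZ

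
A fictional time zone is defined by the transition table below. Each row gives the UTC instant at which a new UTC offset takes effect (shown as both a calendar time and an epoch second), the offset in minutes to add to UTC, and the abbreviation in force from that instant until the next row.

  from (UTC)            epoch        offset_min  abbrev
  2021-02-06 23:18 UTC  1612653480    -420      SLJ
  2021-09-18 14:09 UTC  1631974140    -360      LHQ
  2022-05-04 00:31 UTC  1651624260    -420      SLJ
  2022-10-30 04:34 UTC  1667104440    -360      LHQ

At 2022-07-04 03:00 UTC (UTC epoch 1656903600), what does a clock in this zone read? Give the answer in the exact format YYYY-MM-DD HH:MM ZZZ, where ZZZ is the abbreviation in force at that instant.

2022-07-03 20:00 SLJ

Query: 2022-07-04 03:00 UTC
Rule 3/4 (SLJ, -07:00): 2022-05-04 00:31 UTC ≤ query < 2022-10-30 04:34 UTC
3·60 + 0 - 420 = -240 min
-240 = -1·1440 + 1200; 1200 = 20·60 + 0 → 20:00, 2022-07-04 - 1 day = 2022-07-03
→ 2022-07-03 20:00 SLJ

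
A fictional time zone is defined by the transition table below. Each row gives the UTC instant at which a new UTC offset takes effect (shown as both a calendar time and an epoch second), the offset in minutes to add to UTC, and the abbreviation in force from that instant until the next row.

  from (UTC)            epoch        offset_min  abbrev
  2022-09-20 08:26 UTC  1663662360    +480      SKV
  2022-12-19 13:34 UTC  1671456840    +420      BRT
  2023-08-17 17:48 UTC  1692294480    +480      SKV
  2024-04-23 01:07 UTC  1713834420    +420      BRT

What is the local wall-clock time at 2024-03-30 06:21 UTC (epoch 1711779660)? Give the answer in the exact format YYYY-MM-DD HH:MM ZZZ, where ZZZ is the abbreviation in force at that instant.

2024-03-30 14:21 SKV

Query: 2024-03-30 06:21 UTC
Rule 3/4 (SKV, +08:00): 2023-08-17 17:48 UTC ≤ query < 2024-04-23 01:07 UTC
6·60 + 21 + 480 = 861 min
861 = 0·1440 + 861; 861 = 14·60 + 21 → 14:21, same day
→ 2024-03-30 14:21 SKV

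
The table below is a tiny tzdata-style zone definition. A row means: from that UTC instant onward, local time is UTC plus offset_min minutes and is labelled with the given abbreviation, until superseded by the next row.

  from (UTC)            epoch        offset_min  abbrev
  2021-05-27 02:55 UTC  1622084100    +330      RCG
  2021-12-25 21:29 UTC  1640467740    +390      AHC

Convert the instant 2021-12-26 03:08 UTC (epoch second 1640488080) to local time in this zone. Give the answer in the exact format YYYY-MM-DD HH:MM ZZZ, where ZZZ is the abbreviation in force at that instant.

Query: 2021-12-26 03:08 UTC
Rule 2/2 (AHC, +06:30): 2021-12-25 21:29 UTC ≤ query < +∞
3·60 + 8 + 390 = 578 min
578 = 0·1440 + 578; 578 = 9·60 + 38 → 09:38, same day
→ 2021-12-26 09:38 AHC

2021-12-26 09:38 AHC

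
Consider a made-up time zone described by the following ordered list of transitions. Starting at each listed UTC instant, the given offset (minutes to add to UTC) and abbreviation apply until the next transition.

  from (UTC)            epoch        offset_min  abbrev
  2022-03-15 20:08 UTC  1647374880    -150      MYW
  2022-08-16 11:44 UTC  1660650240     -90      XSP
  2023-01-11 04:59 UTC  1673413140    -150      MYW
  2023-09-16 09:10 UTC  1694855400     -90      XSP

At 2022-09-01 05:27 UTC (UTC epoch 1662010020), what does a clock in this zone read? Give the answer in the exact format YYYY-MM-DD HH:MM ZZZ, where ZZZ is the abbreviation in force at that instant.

2022-09-01 03:57 XSP

Query: 2022-09-01 05:27 UTC
Rule 2/4 (XSP, -01:30): 2022-08-16 11:44 UTC ≤ query < 2023-01-11 04:59 UTC
5·60 + 27 - 90 = 237 min
237 = 0·1440 + 237; 237 = 3·60 + 57 → 03:57, same day
→ 2022-09-01 03:57 XSP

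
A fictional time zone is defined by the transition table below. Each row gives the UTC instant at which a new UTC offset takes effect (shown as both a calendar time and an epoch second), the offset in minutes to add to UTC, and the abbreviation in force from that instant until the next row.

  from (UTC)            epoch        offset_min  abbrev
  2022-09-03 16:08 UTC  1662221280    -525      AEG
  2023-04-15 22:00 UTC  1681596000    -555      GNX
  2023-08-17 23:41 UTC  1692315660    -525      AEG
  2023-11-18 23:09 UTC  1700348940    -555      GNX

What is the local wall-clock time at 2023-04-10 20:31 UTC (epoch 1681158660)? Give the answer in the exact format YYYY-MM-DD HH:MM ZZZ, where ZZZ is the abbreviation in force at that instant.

Query: 2023-04-10 20:31 UTC
Rule 1/4 (AEG, -08:45): 2022-09-03 16:08 UTC ≤ query < 2023-04-15 22:00 UTC
20·60 + 31 - 525 = 706 min
706 = 0·1440 + 706; 706 = 11·60 + 46 → 11:46, same day
→ 2023-04-10 11:46 AEG

2023-04-10 11:46 AEG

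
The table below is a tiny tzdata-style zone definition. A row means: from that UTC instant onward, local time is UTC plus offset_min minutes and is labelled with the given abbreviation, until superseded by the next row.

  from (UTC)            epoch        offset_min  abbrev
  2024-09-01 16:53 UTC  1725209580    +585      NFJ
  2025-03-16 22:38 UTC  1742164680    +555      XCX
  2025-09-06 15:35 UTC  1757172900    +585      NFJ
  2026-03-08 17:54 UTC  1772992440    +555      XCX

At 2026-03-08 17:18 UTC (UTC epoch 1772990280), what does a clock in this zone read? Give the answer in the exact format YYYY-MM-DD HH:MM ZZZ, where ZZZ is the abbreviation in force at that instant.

Query: 2026-03-08 17:18 UTC
Rule 3/4 (NFJ, +09:45): 2025-09-06 15:35 UTC ≤ query < 2026-03-08 17:54 UTC
17·60 + 18 + 585 = 1623 min
1623 = 1·1440 + 183; 183 = 3·60 + 3 → 03:03, 2026-03-08 + 1 day = 2026-03-09
→ 2026-03-09 03:03 NFJ

2026-03-09 03:03 NFJ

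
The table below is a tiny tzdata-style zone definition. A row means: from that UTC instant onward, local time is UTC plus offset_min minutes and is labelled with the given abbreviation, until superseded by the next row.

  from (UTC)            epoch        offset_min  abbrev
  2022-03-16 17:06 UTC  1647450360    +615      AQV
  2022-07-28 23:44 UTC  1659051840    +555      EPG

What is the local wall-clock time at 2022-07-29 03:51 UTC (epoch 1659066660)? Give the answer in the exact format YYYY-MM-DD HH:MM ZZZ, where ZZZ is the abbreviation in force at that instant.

2022-07-29 13:06 EPG

Query: 2022-07-29 03:51 UTC
Rule 2/2 (EPG, +09:15): 2022-07-28 23:44 UTC ≤ query < +∞
3·60 + 51 + 555 = 786 min
786 = 0·1440 + 786; 786 = 13·60 + 6 → 13:06, same day
→ 2022-07-29 13:06 EPG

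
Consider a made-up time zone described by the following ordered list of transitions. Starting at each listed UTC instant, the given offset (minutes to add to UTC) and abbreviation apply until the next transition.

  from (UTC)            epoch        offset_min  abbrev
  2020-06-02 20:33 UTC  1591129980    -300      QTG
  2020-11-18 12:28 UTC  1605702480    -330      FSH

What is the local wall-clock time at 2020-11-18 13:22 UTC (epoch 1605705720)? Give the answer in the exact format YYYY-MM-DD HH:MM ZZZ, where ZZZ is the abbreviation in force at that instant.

2020-11-18 07:52 FSH

Query: 2020-11-18 13:22 UTC
Rule 2/2 (FSH, -05:30): 2020-11-18 12:28 UTC ≤ query < +∞
13·60 + 22 - 330 = 472 min
472 = 0·1440 + 472; 472 = 7·60 + 52 → 07:52, same day
→ 2020-11-18 07:52 FSH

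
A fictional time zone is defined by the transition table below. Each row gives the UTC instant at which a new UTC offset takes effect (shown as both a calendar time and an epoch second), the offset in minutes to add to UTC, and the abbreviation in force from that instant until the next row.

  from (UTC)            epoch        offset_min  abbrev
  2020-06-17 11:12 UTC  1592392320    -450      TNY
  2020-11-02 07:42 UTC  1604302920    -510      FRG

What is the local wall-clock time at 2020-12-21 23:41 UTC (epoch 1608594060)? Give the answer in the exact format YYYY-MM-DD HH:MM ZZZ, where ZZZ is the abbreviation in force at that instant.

Query: 2020-12-21 23:41 UTC
Rule 2/2 (FRG, -08:30): 2020-11-02 07:42 UTC ≤ query < +∞
23·60 + 41 - 510 = 911 min
911 = 0·1440 + 911; 911 = 15·60 + 11 → 15:11, same day
→ 2020-12-21 15:11 FRG

2020-12-21 15:11 FRG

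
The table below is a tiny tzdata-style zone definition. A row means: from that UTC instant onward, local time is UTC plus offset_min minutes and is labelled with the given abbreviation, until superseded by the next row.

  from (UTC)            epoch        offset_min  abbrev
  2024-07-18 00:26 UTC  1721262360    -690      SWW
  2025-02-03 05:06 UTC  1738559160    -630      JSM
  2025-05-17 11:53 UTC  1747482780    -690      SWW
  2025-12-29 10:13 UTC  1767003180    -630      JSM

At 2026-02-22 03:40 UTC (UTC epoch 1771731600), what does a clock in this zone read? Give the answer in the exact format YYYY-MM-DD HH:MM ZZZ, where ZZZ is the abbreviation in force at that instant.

2026-02-21 17:10 JSM

Query: 2026-02-22 03:40 UTC
Rule 4/4 (JSM, -10:30): 2025-12-29 10:13 UTC ≤ query < +∞
3·60 + 40 - 630 = -410 min
-410 = -1·1440 + 1030; 1030 = 17·60 + 10 → 17:10, 2026-02-22 - 1 day = 2026-02-21
→ 2026-02-21 17:10 JSM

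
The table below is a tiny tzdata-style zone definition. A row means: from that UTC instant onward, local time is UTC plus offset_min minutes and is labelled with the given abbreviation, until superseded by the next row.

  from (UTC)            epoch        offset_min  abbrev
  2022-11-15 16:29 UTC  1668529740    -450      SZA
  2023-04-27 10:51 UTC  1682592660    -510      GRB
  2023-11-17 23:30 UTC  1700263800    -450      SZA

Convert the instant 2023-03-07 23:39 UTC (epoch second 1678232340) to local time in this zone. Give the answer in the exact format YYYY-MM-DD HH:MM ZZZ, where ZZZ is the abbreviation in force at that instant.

2023-03-07 16:09 SZA

Query: 2023-03-07 23:39 UTC
Rule 1/3 (SZA, -07:30): 2022-11-15 16:29 UTC ≤ query < 2023-04-27 10:51 UTC
23·60 + 39 - 450 = 969 min
969 = 0·1440 + 969; 969 = 16·60 + 9 → 16:09, same day
→ 2023-03-07 16:09 SZA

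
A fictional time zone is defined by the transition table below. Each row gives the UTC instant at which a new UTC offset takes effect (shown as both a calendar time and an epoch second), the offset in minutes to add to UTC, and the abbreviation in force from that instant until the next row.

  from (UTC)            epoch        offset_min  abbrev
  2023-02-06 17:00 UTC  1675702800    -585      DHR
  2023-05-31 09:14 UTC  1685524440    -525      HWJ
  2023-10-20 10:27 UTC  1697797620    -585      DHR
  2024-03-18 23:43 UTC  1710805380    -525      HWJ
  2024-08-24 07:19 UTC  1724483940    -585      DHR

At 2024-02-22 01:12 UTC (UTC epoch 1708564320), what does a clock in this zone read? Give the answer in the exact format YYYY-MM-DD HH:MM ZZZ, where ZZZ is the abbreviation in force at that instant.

2024-02-21 15:27 DHR

Query: 2024-02-22 01:12 UTC
Rule 3/5 (DHR, -09:45): 2023-10-20 10:27 UTC ≤ query < 2024-03-18 23:43 UTC
1·60 + 12 - 585 = -513 min
-513 = -1·1440 + 927; 927 = 15·60 + 27 → 15:27, 2024-02-22 - 1 day = 2024-02-21
→ 2024-02-21 15:27 DHR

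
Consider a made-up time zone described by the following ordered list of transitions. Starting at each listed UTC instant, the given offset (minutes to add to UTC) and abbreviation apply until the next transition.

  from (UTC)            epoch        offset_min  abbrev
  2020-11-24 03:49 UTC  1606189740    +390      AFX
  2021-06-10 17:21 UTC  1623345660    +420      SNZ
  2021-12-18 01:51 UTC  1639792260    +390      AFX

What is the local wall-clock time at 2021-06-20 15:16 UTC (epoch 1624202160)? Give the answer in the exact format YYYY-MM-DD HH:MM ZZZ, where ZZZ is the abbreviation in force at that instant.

2021-06-20 22:16 SNZ

Query: 2021-06-20 15:16 UTC
Rule 2/3 (SNZ, +07:00): 2021-06-10 17:21 UTC ≤ query < 2021-12-18 01:51 UTC
15·60 + 16 + 420 = 1336 min
1336 = 0·1440 + 1336; 1336 = 22·60 + 16 → 22:16, same day
→ 2021-06-20 22:16 SNZ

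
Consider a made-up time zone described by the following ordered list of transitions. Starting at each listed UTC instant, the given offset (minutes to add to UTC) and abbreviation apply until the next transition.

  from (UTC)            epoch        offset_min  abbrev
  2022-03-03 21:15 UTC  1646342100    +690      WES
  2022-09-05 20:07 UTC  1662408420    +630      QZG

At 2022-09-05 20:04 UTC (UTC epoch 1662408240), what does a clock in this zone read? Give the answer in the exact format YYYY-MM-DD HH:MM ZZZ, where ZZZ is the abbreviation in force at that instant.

Query: 2022-09-05 20:04 UTC
Rule 1/2 (WES, +11:30): 2022-03-03 21:15 UTC ≤ query < 2022-09-05 20:07 UTC
20·60 + 4 + 690 = 1894 min
1894 = 1·1440 + 454; 454 = 7·60 + 34 → 07:34, 2022-09-05 + 1 day = 2022-09-06
→ 2022-09-06 07:34 WES

2022-09-06 07:34 WES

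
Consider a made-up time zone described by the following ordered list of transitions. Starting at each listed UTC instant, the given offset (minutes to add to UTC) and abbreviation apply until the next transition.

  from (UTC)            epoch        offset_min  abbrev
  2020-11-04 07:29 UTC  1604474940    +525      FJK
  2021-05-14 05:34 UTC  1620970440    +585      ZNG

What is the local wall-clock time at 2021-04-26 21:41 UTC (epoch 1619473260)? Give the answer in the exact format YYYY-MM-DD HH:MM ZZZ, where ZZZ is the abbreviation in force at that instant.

Query: 2021-04-26 21:41 UTC
Rule 1/2 (FJK, +08:45): 2020-11-04 07:29 UTC ≤ query < 2021-05-14 05:34 UTC
21·60 + 41 + 525 = 1826 min
1826 = 1·1440 + 386; 386 = 6·60 + 26 → 06:26, 2021-04-26 + 1 day = 2021-04-27
→ 2021-04-27 06:26 FJK

2021-04-27 06:26 FJK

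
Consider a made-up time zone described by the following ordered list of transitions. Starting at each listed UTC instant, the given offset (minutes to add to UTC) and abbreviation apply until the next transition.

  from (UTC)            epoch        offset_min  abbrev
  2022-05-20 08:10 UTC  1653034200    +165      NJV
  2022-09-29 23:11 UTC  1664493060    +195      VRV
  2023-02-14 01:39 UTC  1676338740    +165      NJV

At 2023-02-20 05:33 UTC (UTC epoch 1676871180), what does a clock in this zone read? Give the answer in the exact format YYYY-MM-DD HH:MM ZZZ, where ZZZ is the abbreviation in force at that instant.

2023-02-20 08:18 NJV

Query: 2023-02-20 05:33 UTC
Rule 3/3 (NJV, +02:45): 2023-02-14 01:39 UTC ≤ query < +∞
5·60 + 33 + 165 = 498 min
498 = 0·1440 + 498; 498 = 8·60 + 18 → 08:18, same day
→ 2023-02-20 08:18 NJV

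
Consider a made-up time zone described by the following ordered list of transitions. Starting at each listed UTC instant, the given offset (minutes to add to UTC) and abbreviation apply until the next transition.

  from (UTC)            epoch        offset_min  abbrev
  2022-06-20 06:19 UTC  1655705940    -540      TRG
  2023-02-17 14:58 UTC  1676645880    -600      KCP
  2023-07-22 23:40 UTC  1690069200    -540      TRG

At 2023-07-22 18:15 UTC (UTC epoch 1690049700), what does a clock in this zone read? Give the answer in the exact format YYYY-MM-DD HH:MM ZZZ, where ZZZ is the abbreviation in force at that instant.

Query: 2023-07-22 18:15 UTC
Rule 2/3 (KCP, -10:00): 2023-02-17 14:58 UTC ≤ query < 2023-07-22 23:40 UTC
18·60 + 15 - 600 = 495 min
495 = 0·1440 + 495; 495 = 8·60 + 15 → 08:15, same day
→ 2023-07-22 08:15 KCP

2023-07-22 08:15 KCP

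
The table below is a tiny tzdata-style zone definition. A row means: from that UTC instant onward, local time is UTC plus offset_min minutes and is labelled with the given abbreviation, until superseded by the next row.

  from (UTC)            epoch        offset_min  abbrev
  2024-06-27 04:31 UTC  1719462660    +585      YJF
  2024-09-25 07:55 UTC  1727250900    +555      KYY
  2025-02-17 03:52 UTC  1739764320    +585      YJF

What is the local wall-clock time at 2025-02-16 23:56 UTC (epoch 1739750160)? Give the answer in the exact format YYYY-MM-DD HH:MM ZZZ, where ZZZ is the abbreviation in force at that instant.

Query: 2025-02-16 23:56 UTC
Rule 2/3 (KYY, +09:15): 2024-09-25 07:55 UTC ≤ query < 2025-02-17 03:52 UTC
23·60 + 56 + 555 = 1991 min
1991 = 1·1440 + 551; 551 = 9·60 + 11 → 09:11, 2025-02-16 + 1 day = 2025-02-17
→ 2025-02-17 09:11 KYY

2025-02-17 09:11 KYY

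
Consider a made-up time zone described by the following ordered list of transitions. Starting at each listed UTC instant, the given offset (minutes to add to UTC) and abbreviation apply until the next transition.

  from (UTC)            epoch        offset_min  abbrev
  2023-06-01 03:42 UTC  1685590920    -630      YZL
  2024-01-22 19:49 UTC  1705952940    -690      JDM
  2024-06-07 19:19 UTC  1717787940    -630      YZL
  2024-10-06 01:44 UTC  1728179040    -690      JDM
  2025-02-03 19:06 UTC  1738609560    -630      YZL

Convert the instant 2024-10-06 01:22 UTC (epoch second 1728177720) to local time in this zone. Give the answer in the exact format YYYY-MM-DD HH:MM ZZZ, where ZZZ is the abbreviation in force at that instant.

Query: 2024-10-06 01:22 UTC
Rule 3/5 (YZL, -10:30): 2024-06-07 19:19 UTC ≤ query < 2024-10-06 01:44 UTC
1·60 + 22 - 630 = -548 min
-548 = -1·1440 + 892; 892 = 14·60 + 52 → 14:52, 2024-10-06 - 1 day = 2024-10-05
→ 2024-10-05 14:52 YZL

2024-10-05 14:52 YZL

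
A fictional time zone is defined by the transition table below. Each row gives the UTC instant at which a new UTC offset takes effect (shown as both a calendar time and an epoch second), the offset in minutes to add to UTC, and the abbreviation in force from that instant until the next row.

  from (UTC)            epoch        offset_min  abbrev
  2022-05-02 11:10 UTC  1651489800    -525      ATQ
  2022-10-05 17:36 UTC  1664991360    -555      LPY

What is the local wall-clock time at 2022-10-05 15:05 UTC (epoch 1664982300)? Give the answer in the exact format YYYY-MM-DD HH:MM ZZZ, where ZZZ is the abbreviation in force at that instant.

Query: 2022-10-05 15:05 UTC
Rule 1/2 (ATQ, -08:45): 2022-05-02 11:10 UTC ≤ query < 2022-10-05 17:36 UTC
15·60 + 5 - 525 = 380 min
380 = 0·1440 + 380; 380 = 6·60 + 20 → 06:20, same day
→ 2022-10-05 06:20 ATQ

2022-10-05 06:20 ATQ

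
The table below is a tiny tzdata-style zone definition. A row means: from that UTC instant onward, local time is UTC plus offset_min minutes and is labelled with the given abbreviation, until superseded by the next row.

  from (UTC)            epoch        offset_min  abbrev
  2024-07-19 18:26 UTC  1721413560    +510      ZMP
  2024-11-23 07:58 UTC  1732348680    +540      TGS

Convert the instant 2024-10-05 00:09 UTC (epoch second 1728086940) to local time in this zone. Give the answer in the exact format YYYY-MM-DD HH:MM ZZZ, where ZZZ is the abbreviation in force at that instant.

2024-10-05 08:39 ZMP

Query: 2024-10-05 00:09 UTC
Rule 1/2 (ZMP, +08:30): 2024-07-19 18:26 UTC ≤ query < 2024-11-23 07:58 UTC
0·60 + 9 + 510 = 519 min
519 = 0·1440 + 519; 519 = 8·60 + 39 → 08:39, same day
→ 2024-10-05 08:39 ZMP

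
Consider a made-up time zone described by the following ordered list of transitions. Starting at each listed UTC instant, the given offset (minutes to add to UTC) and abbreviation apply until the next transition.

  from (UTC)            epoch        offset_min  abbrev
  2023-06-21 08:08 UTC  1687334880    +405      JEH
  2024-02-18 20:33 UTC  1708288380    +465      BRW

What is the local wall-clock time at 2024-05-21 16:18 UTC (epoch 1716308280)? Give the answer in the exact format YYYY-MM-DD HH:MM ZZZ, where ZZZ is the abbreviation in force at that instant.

2024-05-22 00:03 BRW

Query: 2024-05-21 16:18 UTC
Rule 2/2 (BRW, +07:45): 2024-02-18 20:33 UTC ≤ query < +∞
16·60 + 18 + 465 = 1443 min
1443 = 1·1440 + 3; 3 = 0·60 + 3 → 00:03, 2024-05-21 + 1 day = 2024-05-22
→ 2024-05-22 00:03 BRW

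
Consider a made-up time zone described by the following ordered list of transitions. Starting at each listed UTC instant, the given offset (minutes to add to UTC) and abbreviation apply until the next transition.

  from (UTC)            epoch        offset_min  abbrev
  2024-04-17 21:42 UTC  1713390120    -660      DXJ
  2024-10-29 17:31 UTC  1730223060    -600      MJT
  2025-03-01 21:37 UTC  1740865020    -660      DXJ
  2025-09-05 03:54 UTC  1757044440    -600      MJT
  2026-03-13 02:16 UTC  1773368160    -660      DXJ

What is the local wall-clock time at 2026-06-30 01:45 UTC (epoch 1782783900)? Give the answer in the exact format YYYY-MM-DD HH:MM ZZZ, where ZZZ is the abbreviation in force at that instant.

2026-06-29 14:45 DXJ

Query: 2026-06-30 01:45 UTC
Rule 5/5 (DXJ, -11:00): 2026-03-13 02:16 UTC ≤ query < +∞
1·60 + 45 - 660 = -555 min
-555 = -1·1440 + 885; 885 = 14·60 + 45 → 14:45, 2026-06-30 - 1 day = 2026-06-29
→ 2026-06-29 14:45 DXJ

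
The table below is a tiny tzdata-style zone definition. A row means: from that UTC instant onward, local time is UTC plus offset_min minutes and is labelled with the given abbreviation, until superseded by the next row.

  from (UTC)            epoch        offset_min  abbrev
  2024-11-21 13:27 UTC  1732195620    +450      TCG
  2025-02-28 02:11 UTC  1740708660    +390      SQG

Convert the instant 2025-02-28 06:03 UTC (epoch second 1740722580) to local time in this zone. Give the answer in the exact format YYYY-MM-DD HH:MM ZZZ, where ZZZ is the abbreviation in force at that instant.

Query: 2025-02-28 06:03 UTC
Rule 2/2 (SQG, +06:30): 2025-02-28 02:11 UTC ≤ query < +∞
6·60 + 3 + 390 = 753 min
753 = 0·1440 + 753; 753 = 12·60 + 33 → 12:33, same day
→ 2025-02-28 12:33 SQG

2025-02-28 12:33 SQG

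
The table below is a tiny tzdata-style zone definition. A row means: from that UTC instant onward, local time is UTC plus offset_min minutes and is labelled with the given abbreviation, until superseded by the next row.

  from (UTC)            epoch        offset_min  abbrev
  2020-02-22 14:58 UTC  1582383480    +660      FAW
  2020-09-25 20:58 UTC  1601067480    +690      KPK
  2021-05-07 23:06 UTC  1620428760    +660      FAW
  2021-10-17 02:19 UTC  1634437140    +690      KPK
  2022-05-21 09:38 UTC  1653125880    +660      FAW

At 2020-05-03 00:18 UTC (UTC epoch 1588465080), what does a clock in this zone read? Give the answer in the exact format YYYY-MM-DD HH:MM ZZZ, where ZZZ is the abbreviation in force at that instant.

Query: 2020-05-03 00:18 UTC
Rule 1/5 (FAW, +11:00): 2020-02-22 14:58 UTC ≤ query < 2020-09-25 20:58 UTC
0·60 + 18 + 660 = 678 min
678 = 0·1440 + 678; 678 = 11·60 + 18 → 11:18, same day
→ 2020-05-03 11:18 FAW

2020-05-03 11:18 FAW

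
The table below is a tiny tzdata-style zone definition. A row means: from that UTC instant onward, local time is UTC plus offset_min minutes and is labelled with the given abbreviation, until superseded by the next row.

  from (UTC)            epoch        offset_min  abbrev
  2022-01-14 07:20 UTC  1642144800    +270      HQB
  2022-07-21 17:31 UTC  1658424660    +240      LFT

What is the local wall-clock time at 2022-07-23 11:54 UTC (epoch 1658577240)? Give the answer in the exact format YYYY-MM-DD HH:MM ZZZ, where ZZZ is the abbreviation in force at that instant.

2022-07-23 15:54 LFT

Query: 2022-07-23 11:54 UTC
Rule 2/2 (LFT, +04:00): 2022-07-21 17:31 UTC ≤ query < +∞
11·60 + 54 + 240 = 954 min
954 = 0·1440 + 954; 954 = 15·60 + 54 → 15:54, same day
→ 2022-07-23 15:54 LFT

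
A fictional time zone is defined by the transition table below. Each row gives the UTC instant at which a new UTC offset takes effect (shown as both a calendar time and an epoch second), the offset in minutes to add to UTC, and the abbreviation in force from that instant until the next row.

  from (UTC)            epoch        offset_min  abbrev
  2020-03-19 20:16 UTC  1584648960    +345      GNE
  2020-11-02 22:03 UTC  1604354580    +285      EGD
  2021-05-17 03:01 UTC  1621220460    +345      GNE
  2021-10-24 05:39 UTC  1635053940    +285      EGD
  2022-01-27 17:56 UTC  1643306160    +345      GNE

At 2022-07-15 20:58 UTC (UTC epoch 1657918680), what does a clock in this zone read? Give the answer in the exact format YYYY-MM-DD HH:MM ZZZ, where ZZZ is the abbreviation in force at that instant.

Query: 2022-07-15 20:58 UTC
Rule 5/5 (GNE, +05:45): 2022-01-27 17:56 UTC ≤ query < +∞
20·60 + 58 + 345 = 1603 min
1603 = 1·1440 + 163; 163 = 2·60 + 43 → 02:43, 2022-07-15 + 1 day = 2022-07-16
→ 2022-07-16 02:43 GNE

2022-07-16 02:43 GNE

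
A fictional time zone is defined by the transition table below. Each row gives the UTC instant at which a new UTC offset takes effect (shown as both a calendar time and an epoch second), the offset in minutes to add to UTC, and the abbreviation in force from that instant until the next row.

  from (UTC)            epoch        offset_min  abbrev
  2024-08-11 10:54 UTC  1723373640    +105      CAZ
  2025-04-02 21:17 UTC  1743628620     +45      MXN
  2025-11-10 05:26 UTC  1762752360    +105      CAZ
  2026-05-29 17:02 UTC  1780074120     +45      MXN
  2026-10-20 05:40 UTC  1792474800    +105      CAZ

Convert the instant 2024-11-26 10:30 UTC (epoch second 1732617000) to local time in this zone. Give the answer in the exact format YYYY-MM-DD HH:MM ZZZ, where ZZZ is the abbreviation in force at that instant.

Query: 2024-11-26 10:30 UTC
Rule 1/5 (CAZ, +01:45): 2024-08-11 10:54 UTC ≤ query < 2025-04-02 21:17 UTC
10·60 + 30 + 105 = 735 min
735 = 0·1440 + 735; 735 = 12·60 + 15 → 12:15, same day
→ 2024-11-26 12:15 CAZ

2024-11-26 12:15 CAZ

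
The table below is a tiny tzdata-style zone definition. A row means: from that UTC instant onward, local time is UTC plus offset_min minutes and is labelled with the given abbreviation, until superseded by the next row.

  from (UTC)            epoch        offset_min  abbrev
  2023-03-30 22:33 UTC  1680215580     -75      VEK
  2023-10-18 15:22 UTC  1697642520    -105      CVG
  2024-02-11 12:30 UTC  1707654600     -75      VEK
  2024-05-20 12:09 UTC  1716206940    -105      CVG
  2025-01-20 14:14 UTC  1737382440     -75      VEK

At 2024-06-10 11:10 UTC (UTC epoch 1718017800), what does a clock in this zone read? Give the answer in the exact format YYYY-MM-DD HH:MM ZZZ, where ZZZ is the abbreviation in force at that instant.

Query: 2024-06-10 11:10 UTC
Rule 4/5 (CVG, -01:45): 2024-05-20 12:09 UTC ≤ query < 2025-01-20 14:14 UTC
11·60 + 10 - 105 = 565 min
565 = 0·1440 + 565; 565 = 9·60 + 25 → 09:25, same day
→ 2024-06-10 09:25 CVG

2024-06-10 09:25 CVG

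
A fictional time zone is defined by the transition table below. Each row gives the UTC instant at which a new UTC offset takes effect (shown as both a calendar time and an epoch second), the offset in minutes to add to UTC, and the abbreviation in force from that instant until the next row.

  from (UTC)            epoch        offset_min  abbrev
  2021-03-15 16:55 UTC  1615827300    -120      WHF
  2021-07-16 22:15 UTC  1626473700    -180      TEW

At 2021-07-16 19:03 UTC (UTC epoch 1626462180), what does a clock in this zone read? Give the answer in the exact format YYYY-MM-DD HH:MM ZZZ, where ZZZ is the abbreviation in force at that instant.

Query: 2021-07-16 19:03 UTC
Rule 1/2 (WHF, -02:00): 2021-03-15 16:55 UTC ≤ query < 2021-07-16 22:15 UTC
19·60 + 3 - 120 = 1023 min
1023 = 0·1440 + 1023; 1023 = 17·60 + 3 → 17:03, same day
→ 2021-07-16 17:03 WHF

2021-07-16 17:03 WHF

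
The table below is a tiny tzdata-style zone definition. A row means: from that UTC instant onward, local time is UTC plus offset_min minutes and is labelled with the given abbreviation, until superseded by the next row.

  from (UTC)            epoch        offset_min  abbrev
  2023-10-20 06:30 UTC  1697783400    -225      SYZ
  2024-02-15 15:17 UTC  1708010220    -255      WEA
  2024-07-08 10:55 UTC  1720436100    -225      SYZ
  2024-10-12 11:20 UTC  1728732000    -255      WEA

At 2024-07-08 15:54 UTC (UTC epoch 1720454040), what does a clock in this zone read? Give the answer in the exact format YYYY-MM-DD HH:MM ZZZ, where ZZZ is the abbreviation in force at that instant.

Query: 2024-07-08 15:54 UTC
Rule 3/4 (SYZ, -03:45): 2024-07-08 10:55 UTC ≤ query < 2024-10-12 11:20 UTC
15·60 + 54 - 225 = 729 min
729 = 0·1440 + 729; 729 = 12·60 + 9 → 12:09, same day
→ 2024-07-08 12:09 SYZ

2024-07-08 12:09 SYZ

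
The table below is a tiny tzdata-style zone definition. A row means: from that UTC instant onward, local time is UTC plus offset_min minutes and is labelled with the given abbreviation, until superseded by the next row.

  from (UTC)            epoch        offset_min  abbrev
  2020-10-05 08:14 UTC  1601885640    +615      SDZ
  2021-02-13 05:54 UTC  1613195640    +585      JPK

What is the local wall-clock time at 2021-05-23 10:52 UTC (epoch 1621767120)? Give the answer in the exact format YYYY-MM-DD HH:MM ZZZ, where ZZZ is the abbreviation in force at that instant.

Query: 2021-05-23 10:52 UTC
Rule 2/2 (JPK, +09:45): 2021-02-13 05:54 UTC ≤ query < +∞
10·60 + 52 + 585 = 1237 min
1237 = 0·1440 + 1237; 1237 = 20·60 + 37 → 20:37, same day
→ 2021-05-23 20:37 JPK

2021-05-23 20:37 JPK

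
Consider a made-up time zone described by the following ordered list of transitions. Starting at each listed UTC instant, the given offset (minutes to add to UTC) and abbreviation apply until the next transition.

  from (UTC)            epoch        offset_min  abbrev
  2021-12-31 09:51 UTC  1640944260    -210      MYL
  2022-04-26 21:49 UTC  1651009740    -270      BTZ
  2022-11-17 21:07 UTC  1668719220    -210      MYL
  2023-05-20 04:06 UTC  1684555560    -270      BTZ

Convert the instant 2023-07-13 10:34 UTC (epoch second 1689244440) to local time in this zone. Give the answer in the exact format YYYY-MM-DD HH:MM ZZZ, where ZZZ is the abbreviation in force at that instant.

Query: 2023-07-13 10:34 UTC
Rule 4/4 (BTZ, -04:30): 2023-05-20 04:06 UTC ≤ query < +∞
10·60 + 34 - 270 = 364 min
364 = 0·1440 + 364; 364 = 6·60 + 4 → 06:04, same day
→ 2023-07-13 06:04 BTZ

2023-07-13 06:04 BTZ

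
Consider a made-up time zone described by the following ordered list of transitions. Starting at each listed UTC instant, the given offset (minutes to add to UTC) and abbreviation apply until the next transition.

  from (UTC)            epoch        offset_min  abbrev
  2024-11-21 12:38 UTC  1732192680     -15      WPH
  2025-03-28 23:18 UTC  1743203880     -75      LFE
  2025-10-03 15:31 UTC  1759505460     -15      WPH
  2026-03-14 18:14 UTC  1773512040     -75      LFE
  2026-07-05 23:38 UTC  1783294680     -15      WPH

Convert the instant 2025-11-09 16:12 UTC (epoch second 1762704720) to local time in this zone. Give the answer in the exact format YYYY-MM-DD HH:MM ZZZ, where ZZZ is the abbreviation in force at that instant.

2025-11-09 15:57 WPH

Query: 2025-11-09 16:12 UTC
Rule 3/5 (WPH, -00:15): 2025-10-03 15:31 UTC ≤ query < 2026-03-14 18:14 UTC
16·60 + 12 - 15 = 957 min
957 = 0·1440 + 957; 957 = 15·60 + 57 → 15:57, same day
→ 2025-11-09 15:57 WPH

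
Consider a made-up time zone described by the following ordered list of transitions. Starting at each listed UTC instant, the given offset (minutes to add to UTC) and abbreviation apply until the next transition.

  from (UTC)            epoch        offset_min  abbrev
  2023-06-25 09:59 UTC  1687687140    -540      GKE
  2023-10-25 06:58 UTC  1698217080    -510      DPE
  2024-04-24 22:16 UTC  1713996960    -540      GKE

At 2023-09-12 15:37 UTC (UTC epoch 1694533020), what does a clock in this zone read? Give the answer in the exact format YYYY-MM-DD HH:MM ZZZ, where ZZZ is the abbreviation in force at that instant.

2023-09-12 06:37 GKE

Query: 2023-09-12 15:37 UTC
Rule 1/3 (GKE, -09:00): 2023-06-25 09:59 UTC ≤ query < 2023-10-25 06:58 UTC
15·60 + 37 - 540 = 397 min
397 = 0·1440 + 397; 397 = 6·60 + 37 → 06:37, same day
→ 2023-09-12 06:37 GKE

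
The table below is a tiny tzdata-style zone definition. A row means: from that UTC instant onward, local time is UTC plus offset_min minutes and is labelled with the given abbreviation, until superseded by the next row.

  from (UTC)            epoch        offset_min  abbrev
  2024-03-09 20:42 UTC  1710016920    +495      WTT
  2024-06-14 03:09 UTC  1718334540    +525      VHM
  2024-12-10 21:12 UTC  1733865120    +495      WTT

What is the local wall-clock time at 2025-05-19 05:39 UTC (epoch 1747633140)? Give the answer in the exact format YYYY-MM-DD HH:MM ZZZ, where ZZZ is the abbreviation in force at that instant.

Query: 2025-05-19 05:39 UTC
Rule 3/3 (WTT, +08:15): 2024-12-10 21:12 UTC ≤ query < +∞
5·60 + 39 + 495 = 834 min
834 = 0·1440 + 834; 834 = 13·60 + 54 → 13:54, same day
→ 2025-05-19 13:54 WTT

2025-05-19 13:54 WTT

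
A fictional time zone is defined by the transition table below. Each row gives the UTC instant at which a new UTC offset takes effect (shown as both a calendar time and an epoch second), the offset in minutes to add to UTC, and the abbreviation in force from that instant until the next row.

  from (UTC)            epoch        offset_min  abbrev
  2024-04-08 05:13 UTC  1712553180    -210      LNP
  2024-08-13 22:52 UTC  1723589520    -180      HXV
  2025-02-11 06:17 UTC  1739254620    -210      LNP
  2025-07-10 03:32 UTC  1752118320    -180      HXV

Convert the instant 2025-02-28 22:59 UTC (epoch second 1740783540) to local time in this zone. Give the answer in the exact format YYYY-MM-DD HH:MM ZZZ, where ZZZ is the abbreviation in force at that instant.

2025-02-28 19:29 LNP

Query: 2025-02-28 22:59 UTC
Rule 3/4 (LNP, -03:30): 2025-02-11 06:17 UTC ≤ query < 2025-07-10 03:32 UTC
22·60 + 59 - 210 = 1169 min
1169 = 0·1440 + 1169; 1169 = 19·60 + 29 → 19:29, same day
→ 2025-02-28 19:29 LNP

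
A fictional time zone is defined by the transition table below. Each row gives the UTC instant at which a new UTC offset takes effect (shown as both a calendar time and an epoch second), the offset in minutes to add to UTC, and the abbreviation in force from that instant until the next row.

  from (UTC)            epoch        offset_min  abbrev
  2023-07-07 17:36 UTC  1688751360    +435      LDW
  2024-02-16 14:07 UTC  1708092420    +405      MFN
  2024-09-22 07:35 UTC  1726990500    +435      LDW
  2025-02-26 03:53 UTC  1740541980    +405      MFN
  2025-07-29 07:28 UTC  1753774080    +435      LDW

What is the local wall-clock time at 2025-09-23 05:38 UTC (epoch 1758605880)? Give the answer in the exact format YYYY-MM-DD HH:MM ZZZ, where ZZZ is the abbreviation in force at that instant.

2025-09-23 12:53 LDW

Query: 2025-09-23 05:38 UTC
Rule 5/5 (LDW, +07:15): 2025-07-29 07:28 UTC ≤ query < +∞
5·60 + 38 + 435 = 773 min
773 = 0·1440 + 773; 773 = 12·60 + 53 → 12:53, same day
→ 2025-09-23 12:53 LDW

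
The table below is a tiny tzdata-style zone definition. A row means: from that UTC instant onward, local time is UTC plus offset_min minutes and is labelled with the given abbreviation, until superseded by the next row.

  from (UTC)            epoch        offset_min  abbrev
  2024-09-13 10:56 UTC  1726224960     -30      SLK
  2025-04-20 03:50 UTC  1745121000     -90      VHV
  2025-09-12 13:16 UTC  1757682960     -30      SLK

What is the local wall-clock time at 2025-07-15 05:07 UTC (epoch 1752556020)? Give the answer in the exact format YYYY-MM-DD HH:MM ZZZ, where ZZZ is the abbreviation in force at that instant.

2025-07-15 03:37 VHV

Query: 2025-07-15 05:07 UTC
Rule 2/3 (VHV, -01:30): 2025-04-20 03:50 UTC ≤ query < 2025-09-12 13:16 UTC
5·60 + 7 - 90 = 217 min
217 = 0·1440 + 217; 217 = 3·60 + 37 → 03:37, same day
→ 2025-07-15 03:37 VHV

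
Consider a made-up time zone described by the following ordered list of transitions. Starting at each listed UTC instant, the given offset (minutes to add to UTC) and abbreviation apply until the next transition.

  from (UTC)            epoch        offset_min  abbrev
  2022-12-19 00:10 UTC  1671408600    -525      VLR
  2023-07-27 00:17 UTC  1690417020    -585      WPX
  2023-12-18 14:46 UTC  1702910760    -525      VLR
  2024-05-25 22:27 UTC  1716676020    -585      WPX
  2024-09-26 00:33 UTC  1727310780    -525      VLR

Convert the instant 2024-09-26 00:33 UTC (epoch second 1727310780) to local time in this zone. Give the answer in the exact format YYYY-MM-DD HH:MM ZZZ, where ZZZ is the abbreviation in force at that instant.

Query: 2024-09-26 00:33 UTC
Rule 5/5 (VLR, -08:45): 2024-09-26 00:33 UTC ≤ query < +∞
0·60 + 33 - 525 = -492 min
-492 = -1·1440 + 948; 948 = 15·60 + 48 → 15:48, 2024-09-26 - 1 day = 2024-09-25
→ 2024-09-25 15:48 VLR

2024-09-25 15:48 VLR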